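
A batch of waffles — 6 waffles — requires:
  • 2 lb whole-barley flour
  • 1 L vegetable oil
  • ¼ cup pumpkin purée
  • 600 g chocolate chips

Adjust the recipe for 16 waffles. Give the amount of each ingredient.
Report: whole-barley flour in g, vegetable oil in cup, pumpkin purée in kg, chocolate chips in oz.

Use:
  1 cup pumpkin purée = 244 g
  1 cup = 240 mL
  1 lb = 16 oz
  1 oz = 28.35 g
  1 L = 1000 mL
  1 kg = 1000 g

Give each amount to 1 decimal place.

whole-barley flour: 2419.2 g; vegetable oil: 11.1 cup; pumpkin purée: 0.2 kg; chocolate chips: 56.4 oz

Scaling factor: 16/6 = 8/3.
whole-barley flour: 2 lb × 8/3 × 16 oz/lb × 28.35 g/oz = 2419.2 g
vegetable oil: 1 L × 8/3 × 1000 mL/L ÷ 240 mL/cup ≈ 11.1 cup
pumpkin purée: 0.25 cup × 8/3 × 244 g/cup ÷ 1000 g/kg ≈ 0.2 kg
chocolate chips: 600 g × 8/3 ÷ 28.35 g/oz ≈ 56.4 oz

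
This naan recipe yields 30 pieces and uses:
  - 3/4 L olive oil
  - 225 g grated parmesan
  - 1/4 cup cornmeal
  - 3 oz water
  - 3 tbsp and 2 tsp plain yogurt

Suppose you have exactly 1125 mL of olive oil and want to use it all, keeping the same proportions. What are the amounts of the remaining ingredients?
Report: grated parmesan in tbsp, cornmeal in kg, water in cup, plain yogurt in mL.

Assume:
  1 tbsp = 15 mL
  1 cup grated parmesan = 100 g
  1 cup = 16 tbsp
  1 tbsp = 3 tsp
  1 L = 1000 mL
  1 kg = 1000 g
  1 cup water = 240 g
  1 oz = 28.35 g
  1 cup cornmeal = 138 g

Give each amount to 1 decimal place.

grated parmesan: 54.0 tbsp; cornmeal: 0.1 kg; water: 0.5 cup; plain yogurt: 82.5 mL

The original recipe has 750 mL of olive oil, so the scaling factor is 1125 ÷ 750 = 3/2 = 1.5.
grated parmesan: 225 g × 3/2 ÷ 100 g/cup × 16 tbsp/cup = 54.0 tbsp
cornmeal: 0.25 cup × 3/2 × 138 g/cup ÷ 1000 g/kg ≈ 0.1 kg
water: 3 oz × 3/2 × 28.35 g/oz ÷ 240 g/cup ≈ 0.5 cup
plain yogurt: (3 tbsp + 2 tsp = 11/3 tbsp) × 3/2 × 15 mL/tbsp = 82.5 mL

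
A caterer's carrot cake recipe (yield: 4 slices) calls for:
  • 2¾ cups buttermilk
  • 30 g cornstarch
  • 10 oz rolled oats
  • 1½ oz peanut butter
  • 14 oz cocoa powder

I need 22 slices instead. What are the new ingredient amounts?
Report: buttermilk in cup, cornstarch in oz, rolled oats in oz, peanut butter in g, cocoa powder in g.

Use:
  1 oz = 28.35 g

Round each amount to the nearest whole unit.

Scaling factor: 22/4 = 11/2 = 5.5.
buttermilk: 2.75 cup × 11/2 ≈ 15 cup
cornstarch: 30 g × 11/2 ÷ 28.35 g/oz ≈ 6 oz
rolled oats: 10 oz × 11/2 = 55 oz
peanut butter: 1.5 oz × 11/2 × 28.35 g/oz ≈ 234 g
cocoa powder: 14 oz × 11/2 × 28.35 g/oz ≈ 2183 g

buttermilk: 15 cup; cornstarch: 6 oz; rolled oats: 55 oz; peanut butter: 234 g; cocoa powder: 2183 g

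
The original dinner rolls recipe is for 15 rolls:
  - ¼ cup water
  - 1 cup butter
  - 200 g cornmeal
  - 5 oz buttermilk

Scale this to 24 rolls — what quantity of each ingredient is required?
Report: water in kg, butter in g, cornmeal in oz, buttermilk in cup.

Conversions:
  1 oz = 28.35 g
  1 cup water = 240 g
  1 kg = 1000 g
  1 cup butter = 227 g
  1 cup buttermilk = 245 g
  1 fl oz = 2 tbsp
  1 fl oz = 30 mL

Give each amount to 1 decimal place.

water: 0.1 kg; butter: 363.2 g; cornmeal: 11.3 oz; buttermilk: 0.9 cup

Scaling factor: 24/15 = 8/5 = 1.6.
water: 0.25 cup × 8/5 × 240 g/cup ÷ 1000 g/kg ≈ 0.1 kg
butter: 1 cup × 8/5 × 227 g/cup = 363.2 g
cornmeal: 200 g × 8/5 ÷ 28.35 g/oz ≈ 11.3 oz
buttermilk: 5 oz × 8/5 × 28.35 g/oz ÷ 245 g/cup ≈ 0.9 cup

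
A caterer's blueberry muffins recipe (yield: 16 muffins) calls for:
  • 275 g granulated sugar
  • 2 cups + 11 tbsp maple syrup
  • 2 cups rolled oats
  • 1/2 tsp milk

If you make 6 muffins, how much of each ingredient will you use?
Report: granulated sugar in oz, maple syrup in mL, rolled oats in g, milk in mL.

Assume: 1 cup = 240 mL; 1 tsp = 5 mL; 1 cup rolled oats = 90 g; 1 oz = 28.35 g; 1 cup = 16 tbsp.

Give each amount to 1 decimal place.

granulated sugar: 3.6 oz; maple syrup: 241.9 mL; rolled oats: 67.5 g; milk: 0.9 mL

Scaling factor: 6/16 = 3/8 = 0.375.
granulated sugar: 275 g × 3/8 ÷ 28.35 g/oz ≈ 3.6 oz
maple syrup: (2 cup + 11 tbsp = 2.6875 cup) × 3/8 × 240 mL/cup ≈ 241.9 mL
rolled oats: 2 cup × 3/8 × 90 g/cup = 67.5 g
milk: 0.5 tsp × 3/8 × 5 mL/tsp ≈ 0.9 mL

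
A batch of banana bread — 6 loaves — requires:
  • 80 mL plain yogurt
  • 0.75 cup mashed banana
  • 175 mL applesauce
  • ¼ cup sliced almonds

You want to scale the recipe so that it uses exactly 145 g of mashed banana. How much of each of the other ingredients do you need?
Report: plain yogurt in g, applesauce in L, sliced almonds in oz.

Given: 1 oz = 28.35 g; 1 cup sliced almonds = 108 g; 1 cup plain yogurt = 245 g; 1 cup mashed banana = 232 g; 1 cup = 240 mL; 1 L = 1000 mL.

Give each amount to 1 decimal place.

The original recipe has 174 g of mashed banana, so the scaling factor is 145 ÷ 174 = 5/6.
plain yogurt: 80 mL × 5/6 ÷ 240 mL/cup × 245 g/cup ≈ 68.1 g
applesauce: 175 mL × 5/6 ÷ 1000 mL/L ≈ 0.1 L
sliced almonds: 0.25 cup × 5/6 × 108 g/cup ÷ 28.35 g/oz ≈ 0.8 oz

plain yogurt: 68.1 g; applesauce: 0.1 L; sliced almonds: 0.8 oz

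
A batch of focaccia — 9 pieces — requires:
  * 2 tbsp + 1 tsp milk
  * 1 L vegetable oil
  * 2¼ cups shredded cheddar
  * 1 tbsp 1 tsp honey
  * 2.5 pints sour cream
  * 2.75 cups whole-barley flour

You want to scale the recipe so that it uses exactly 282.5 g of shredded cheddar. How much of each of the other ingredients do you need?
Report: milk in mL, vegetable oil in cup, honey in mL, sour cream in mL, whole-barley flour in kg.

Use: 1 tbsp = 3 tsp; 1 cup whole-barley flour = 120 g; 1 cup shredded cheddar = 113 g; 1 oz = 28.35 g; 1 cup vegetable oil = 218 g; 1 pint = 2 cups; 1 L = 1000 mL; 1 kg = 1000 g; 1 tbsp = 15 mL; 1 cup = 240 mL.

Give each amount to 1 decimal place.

The original recipe has 254.25 g of shredded cheddar, so the scaling factor is 282.5 ÷ 254.25 = 10/9.
milk: (2 tbsp + 1 tsp = 7/3 tbsp) × 10/9 × 15 mL/tbsp ≈ 38.9 mL
vegetable oil: 1 L × 10/9 × 1000 mL/L ÷ 240 mL/cup ≈ 4.6 cup
honey: (1 tbsp + 1 tsp = 4/3 tbsp) × 10/9 × 15 mL/tbsp ≈ 22.2 mL
sour cream: 2.5 pint × 10/9 × 2 cup/pint × 240 mL/cup ≈ 1333.3 mL
whole-barley flour: 2.75 cup × 10/9 × 120 g/cup ÷ 1000 g/kg ≈ 0.4 kg

milk: 38.9 mL; vegetable oil: 4.6 cup; honey: 22.2 mL; sour cream: 1333.3 mL; whole-barley flour: 0.4 kg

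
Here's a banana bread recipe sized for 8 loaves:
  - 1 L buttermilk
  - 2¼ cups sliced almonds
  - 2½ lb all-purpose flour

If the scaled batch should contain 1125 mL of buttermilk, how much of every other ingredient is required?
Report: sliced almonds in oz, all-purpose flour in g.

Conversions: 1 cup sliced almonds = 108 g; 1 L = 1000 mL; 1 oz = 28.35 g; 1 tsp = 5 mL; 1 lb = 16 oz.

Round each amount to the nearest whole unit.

The original recipe has 1000 mL of buttermilk, so the scaling factor is 1125 ÷ 1000 = 9/8 = 1.125.
sliced almonds: 2.25 cup × 9/8 × 108 g/cup ÷ 28.35 g/oz ≈ 10 oz
all-purpose flour: 2.5 lb × 9/8 × 16 oz/lb × 28.35 g/oz ≈ 1276 g

sliced almonds: 10 oz; all-purpose flour: 1276 g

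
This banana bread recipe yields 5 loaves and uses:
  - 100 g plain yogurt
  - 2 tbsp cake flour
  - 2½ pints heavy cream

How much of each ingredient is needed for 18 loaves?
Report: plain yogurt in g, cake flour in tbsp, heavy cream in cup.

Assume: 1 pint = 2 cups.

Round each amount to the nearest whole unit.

Scaling factor: 18/5 = 3.6.
plain yogurt: 100 g × 18/5 = 360 g
cake flour: 2 tbsp × 18/5 ≈ 7 tbsp
heavy cream: 2.5 pint × 18/5 × 2 cup/pint = 18 cup

plain yogurt: 360 g; cake flour: 7 tbsp; heavy cream: 18 cup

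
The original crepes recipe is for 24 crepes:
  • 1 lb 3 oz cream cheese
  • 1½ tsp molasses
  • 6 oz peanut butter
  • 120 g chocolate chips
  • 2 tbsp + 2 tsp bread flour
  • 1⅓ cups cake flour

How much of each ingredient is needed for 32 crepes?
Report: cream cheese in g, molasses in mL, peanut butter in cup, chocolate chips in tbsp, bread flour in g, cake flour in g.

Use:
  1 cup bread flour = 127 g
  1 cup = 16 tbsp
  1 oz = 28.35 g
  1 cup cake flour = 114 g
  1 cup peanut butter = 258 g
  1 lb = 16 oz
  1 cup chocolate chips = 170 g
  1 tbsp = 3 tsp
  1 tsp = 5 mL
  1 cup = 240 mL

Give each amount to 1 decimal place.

cream cheese: 718.2 g; molasses: 10.0 mL; peanut butter: 0.9 cup; chocolate chips: 15.1 tbsp; bread flour: 28.2 g; cake flour: 202.7 g

Scaling factor: 32/24 = 4/3.
cream cheese: (1 lb + 3 oz = 1.1875 lb) × 4/3 × 16 oz/lb × 28.35 g/oz = 718.2 g
molasses: 1.5 tsp × 4/3 × 5 mL/tsp = 10.0 mL
peanut butter: 6 oz × 4/3 × 28.35 g/oz ÷ 258 g/cup ≈ 0.9 cup
chocolate chips: 120 g × 4/3 ÷ 170 g/cup × 16 tbsp/cup ≈ 15.1 tbsp
bread flour: (2 tbsp + 2 tsp = 8/3 tbsp) × 4/3 ÷ 16 tbsp/cup × 127 g/cup ≈ 28.2 g
cake flour: 4/3 cup × 4/3 × 114 g/cup ≈ 202.7 g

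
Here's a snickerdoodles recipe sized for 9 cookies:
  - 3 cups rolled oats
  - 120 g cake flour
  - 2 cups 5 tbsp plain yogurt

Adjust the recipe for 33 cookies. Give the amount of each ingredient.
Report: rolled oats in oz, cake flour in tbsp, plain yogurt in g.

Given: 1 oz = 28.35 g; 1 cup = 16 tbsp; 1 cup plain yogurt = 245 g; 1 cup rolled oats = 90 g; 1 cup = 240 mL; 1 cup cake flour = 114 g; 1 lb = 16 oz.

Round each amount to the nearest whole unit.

Scaling factor: 33/9 = 11/3.
rolled oats: 3 cup × 11/3 × 90 g/cup ÷ 28.35 g/oz ≈ 35 oz
cake flour: 120 g × 11/3 ÷ 114 g/cup × 16 tbsp/cup ≈ 62 tbsp
plain yogurt: (2 cup + 5 tbsp = 2.3125 cup) × 11/3 × 245 g/cup ≈ 2077 g

rolled oats: 35 oz; cake flour: 62 tbsp; plain yogurt: 2077 g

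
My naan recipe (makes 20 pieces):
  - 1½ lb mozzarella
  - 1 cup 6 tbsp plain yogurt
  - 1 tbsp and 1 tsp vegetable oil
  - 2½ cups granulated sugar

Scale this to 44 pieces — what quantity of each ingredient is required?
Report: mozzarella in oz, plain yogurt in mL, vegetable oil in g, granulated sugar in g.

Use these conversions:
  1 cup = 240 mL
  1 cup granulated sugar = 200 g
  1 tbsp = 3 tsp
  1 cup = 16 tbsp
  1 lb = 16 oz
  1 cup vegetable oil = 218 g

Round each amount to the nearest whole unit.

mozzarella: 53 oz; plain yogurt: 726 mL; vegetable oil: 40 g; granulated sugar: 1100 g

Scaling factor: 44/20 = 11/5 = 2.2.
mozzarella: 1.5 lb × 11/5 × 16 oz/lb ≈ 53 oz
plain yogurt: (1 cup + 6 tbsp = 1.375 cup) × 11/5 × 240 mL/cup = 726 mL
vegetable oil: (1 tbsp + 1 tsp = 4/3 tbsp) × 11/5 ÷ 16 tbsp/cup × 218 g/cup ≈ 40 g
granulated sugar: 2.5 cup × 11/5 × 200 g/cup = 1100 g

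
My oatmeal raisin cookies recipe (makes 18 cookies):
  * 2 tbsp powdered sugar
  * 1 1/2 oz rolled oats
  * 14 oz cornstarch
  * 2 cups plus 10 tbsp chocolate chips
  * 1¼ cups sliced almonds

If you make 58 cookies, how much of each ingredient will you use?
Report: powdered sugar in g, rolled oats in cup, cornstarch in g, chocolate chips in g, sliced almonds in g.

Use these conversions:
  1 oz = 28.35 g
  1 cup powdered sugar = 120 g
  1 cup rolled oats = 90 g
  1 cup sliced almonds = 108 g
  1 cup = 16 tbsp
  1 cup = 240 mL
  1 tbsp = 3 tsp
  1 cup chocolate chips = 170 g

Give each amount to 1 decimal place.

powdered sugar: 48.3 g; rolled oats: 1.5 cup; cornstarch: 1278.9 g; chocolate chips: 1437.9 g; sliced almonds: 435.0 g

Scaling factor: 58/18 = 29/9.
powdered sugar: 2 tbsp × 29/9 ÷ 16 tbsp/cup × 120 g/cup ≈ 48.3 g
rolled oats: 1.5 oz × 29/9 × 28.35 g/oz ÷ 90 g/cup ≈ 1.5 cup
cornstarch: 14 oz × 29/9 × 28.35 g/oz = 1278.9 g
chocolate chips: (2 cup + 10 tbsp = 2.625 cup) × 29/9 × 170 g/cup ≈ 1437.9 g
sliced almonds: 1.25 cup × 29/9 × 108 g/cup = 435.0 g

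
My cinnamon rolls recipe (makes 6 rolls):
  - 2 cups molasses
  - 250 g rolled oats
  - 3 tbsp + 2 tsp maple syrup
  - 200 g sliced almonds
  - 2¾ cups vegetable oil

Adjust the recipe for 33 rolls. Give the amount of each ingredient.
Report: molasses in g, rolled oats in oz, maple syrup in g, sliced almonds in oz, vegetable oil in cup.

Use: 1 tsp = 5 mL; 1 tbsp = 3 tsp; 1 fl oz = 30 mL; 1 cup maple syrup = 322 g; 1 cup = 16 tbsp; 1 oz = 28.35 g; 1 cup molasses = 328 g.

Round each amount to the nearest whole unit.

Scaling factor: 33/6 = 11/2 = 5.5.
molasses: 2 cup × 11/2 × 328 g/cup = 3608 g
rolled oats: 250 g × 11/2 ÷ 28.35 g/oz ≈ 49 oz
maple syrup: (3 tbsp + 2 tsp = 11/3 tbsp) × 11/2 ÷ 16 tbsp/cup × 322 g/cup ≈ 406 g
sliced almonds: 200 g × 11/2 ÷ 28.35 g/oz ≈ 39 oz
vegetable oil: 2.75 cup × 11/2 ≈ 15 cup

molasses: 3608 g; rolled oats: 49 oz; maple syrup: 406 g; sliced almonds: 39 oz; vegetable oil: 15 cup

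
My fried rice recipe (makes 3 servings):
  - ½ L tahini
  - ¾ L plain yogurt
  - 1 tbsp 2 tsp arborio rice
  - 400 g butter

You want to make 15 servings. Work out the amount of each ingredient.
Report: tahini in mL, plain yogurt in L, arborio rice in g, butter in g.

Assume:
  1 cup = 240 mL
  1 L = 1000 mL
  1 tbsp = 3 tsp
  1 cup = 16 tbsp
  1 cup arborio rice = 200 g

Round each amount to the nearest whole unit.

tahini: 2500 mL; plain yogurt: 4 L; arborio rice: 104 g; butter: 2000 g

Scaling factor: 15/3 = 5.
tahini: 0.5 L × 5 × 1000 mL/L = 2500 mL
plain yogurt: 0.75 L × 5 ≈ 4 L
arborio rice: (1 tbsp + 2 tsp = 5/3 tbsp) × 5 ÷ 16 tbsp/cup × 200 g/cup ≈ 104 g
butter: 400 g × 5 = 2000 g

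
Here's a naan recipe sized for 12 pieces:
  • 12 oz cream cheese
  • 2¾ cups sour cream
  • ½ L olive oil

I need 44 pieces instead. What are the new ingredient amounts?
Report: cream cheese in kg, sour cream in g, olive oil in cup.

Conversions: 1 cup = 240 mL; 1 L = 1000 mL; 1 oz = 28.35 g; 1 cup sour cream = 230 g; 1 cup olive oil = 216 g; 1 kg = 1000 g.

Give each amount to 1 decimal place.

cream cheese: 1.2 kg; sour cream: 2319.2 g; olive oil: 7.6 cup

Scaling factor: 44/12 = 11/3.
cream cheese: 12 oz × 11/3 × 28.35 g/oz ÷ 1000 g/kg ≈ 1.2 kg
sour cream: 2.75 cup × 11/3 × 230 g/cup ≈ 2319.2 g
olive oil: 0.5 L × 11/3 × 1000 mL/L ÷ 240 mL/cup ≈ 7.6 cup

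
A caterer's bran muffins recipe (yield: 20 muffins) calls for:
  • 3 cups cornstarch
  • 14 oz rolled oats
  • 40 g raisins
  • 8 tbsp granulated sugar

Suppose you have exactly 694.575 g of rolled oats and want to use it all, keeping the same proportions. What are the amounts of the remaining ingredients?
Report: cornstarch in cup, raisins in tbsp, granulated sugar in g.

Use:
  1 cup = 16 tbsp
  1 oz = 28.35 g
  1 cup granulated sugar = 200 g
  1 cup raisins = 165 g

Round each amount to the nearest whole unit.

cornstarch: 5 cup; raisins: 7 tbsp; granulated sugar: 175 g

The original recipe has 396.9 g of rolled oats, so the scaling factor is 694.575 ÷ 396.9 = 7/4 = 1.75.
cornstarch: 3 cup × 7/4 ≈ 5 cup
raisins: 40 g × 7/4 ÷ 165 g/cup × 16 tbsp/cup ≈ 7 tbsp
granulated sugar: 8 tbsp × 7/4 ÷ 16 tbsp/cup × 200 g/cup = 175 g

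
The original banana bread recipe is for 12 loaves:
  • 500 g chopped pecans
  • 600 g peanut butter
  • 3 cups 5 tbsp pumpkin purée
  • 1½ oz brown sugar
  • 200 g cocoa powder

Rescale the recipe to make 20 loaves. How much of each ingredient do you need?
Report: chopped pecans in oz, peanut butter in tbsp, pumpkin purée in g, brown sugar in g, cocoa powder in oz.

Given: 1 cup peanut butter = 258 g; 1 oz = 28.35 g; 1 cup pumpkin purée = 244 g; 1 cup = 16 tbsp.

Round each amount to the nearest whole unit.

chopped pecans: 29 oz; peanut butter: 62 tbsp; pumpkin purée: 1347 g; brown sugar: 71 g; cocoa powder: 12 oz

Scaling factor: 20/12 = 5/3.
chopped pecans: 500 g × 5/3 ÷ 28.35 g/oz ≈ 29 oz
peanut butter: 600 g × 5/3 ÷ 258 g/cup × 16 tbsp/cup ≈ 62 tbsp
pumpkin purée: (3 cup + 5 tbsp = 3.3125 cup) × 5/3 × 244 g/cup ≈ 1347 g
brown sugar: 1.5 oz × 5/3 × 28.35 g/oz ≈ 71 g
cocoa powder: 200 g × 5/3 ÷ 28.35 g/oz ≈ 12 oz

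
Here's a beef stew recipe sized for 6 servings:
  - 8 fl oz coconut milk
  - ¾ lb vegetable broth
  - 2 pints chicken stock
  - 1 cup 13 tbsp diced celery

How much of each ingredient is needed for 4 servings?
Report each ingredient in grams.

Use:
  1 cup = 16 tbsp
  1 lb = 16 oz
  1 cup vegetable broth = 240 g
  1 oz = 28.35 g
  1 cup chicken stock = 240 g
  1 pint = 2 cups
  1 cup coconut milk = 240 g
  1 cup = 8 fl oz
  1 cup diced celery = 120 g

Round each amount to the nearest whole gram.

coconut milk: 160 g; vegetable broth: 227 g; chicken stock: 640 g; diced celery: 145 g

Scaling factor: 4/6 = 2/3.
coconut milk: 8 fl oz × 2/3 ÷ 8 fl oz/cup × 240 g/cup = 160 g
vegetable broth: 0.75 lb × 2/3 × 16 oz/lb × 28.35 g/oz ≈ 227 g
chicken stock: 2 pint × 2/3 × 2 cup/pint × 240 g/cup = 640 g
diced celery: (1 cup + 13 tbsp = 1.8125 cup) × 2/3 × 120 g/cup = 145 g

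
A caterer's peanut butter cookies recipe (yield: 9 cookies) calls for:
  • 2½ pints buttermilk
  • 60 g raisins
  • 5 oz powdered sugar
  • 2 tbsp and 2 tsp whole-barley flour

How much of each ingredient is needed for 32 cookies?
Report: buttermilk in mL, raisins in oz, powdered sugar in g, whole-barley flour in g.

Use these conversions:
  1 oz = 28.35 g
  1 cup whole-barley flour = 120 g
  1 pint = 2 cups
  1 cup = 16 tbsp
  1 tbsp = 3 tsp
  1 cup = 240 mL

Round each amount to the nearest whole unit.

Scaling factor: 32/9.
buttermilk: 2.5 pint × 32/9 × 2 cup/pint × 240 mL/cup ≈ 4267 mL
raisins: 60 g × 32/9 ÷ 28.35 g/oz ≈ 8 oz
powdered sugar: 5 oz × 32/9 × 28.35 g/oz = 504 g
whole-barley flour: (2 tbsp + 2 tsp = 8/3 tbsp) × 32/9 ÷ 16 tbsp/cup × 120 g/cup ≈ 71 g

buttermilk: 4267 mL; raisins: 8 oz; powdered sugar: 504 g; whole-barley flour: 71 g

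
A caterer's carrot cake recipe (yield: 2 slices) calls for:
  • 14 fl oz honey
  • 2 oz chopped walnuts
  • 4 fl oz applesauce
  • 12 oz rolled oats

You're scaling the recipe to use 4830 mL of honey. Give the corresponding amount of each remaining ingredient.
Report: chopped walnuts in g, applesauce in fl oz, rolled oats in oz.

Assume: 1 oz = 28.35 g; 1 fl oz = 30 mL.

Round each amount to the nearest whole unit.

chopped walnuts: 652 g; applesauce: 46 fl oz; rolled oats: 138 oz

The original recipe has 420 mL of honey, so the scaling factor is 4830 ÷ 420 = 23/2 = 11.5.
chopped walnuts: 2 oz × 23/2 × 28.35 g/oz ≈ 652 g
applesauce: 4 fl oz × 23/2 = 46 fl oz
rolled oats: 12 oz × 23/2 = 138 oz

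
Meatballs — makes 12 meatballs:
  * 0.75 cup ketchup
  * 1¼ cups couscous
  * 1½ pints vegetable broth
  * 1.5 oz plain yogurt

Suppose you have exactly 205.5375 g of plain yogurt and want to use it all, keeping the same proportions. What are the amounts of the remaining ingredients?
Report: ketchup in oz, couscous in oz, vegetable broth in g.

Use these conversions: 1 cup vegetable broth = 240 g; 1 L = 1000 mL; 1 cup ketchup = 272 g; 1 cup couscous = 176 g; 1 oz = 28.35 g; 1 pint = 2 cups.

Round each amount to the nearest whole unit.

ketchup: 35 oz; couscous: 38 oz; vegetable broth: 3480 g

The original recipe has 42.525 g of plain yogurt, so the scaling factor is 205.5375 ÷ 42.525 = 29/6.
ketchup: 0.75 cup × 29/6 × 272 g/cup ÷ 28.35 g/oz ≈ 35 oz
couscous: 1.25 cup × 29/6 × 176 g/cup ÷ 28.35 g/oz ≈ 38 oz
vegetable broth: 1.5 pint × 29/6 × 2 cup/pint × 240 g/cup = 3480 g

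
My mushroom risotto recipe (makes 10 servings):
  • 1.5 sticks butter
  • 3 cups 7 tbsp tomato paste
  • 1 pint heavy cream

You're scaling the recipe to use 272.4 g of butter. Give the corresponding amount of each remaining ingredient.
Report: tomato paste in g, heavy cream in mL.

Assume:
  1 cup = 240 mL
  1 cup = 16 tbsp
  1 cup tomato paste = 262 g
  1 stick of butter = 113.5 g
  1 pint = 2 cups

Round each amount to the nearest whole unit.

The original recipe has 170.25 g of butter, so the scaling factor is 272.4 ÷ 170.25 = 8/5 = 1.6.
tomato paste: (3 cup + 7 tbsp = 3.4375 cup) × 8/5 × 262 g/cup = 1441 g
heavy cream: 1 pint × 8/5 × 2 cup/pint × 240 mL/cup = 768 mL

tomato paste: 1441 g; heavy cream: 768 mL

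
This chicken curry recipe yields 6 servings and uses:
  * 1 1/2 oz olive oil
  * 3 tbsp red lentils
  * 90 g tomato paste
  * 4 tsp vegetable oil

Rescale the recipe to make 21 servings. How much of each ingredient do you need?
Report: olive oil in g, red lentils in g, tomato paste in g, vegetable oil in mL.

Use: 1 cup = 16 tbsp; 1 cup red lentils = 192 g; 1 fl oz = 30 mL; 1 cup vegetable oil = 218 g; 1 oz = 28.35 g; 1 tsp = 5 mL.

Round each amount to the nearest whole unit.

olive oil: 149 g; red lentils: 126 g; tomato paste: 315 g; vegetable oil: 70 mL

Scaling factor: 21/6 = 7/2 = 3.5.
olive oil: 1.5 oz × 7/2 × 28.35 g/oz ≈ 149 g
red lentils: 3 tbsp × 7/2 ÷ 16 tbsp/cup × 192 g/cup = 126 g
tomato paste: 90 g × 7/2 = 315 g
vegetable oil: 4 tsp × 7/2 × 5 mL/tsp = 70 mL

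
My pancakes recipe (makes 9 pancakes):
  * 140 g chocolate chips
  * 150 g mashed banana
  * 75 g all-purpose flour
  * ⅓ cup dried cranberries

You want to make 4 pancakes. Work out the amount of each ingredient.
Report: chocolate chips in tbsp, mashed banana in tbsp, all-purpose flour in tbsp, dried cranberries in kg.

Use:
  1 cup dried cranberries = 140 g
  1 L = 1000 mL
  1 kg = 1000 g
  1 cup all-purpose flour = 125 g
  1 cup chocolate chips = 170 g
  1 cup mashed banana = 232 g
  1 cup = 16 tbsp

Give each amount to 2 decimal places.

chocolate chips: 5.86 tbsp; mashed banana: 4.60 tbsp; all-purpose flour: 4.27 tbsp; dried cranberries: 0.02 kg

Scaling factor: 4/9.
chocolate chips: 140 g × 4/9 ÷ 170 g/cup × 16 tbsp/cup ≈ 5.86 tbsp
mashed banana: 150 g × 4/9 ÷ 232 g/cup × 16 tbsp/cup ≈ 4.60 tbsp
all-purpose flour: 75 g × 4/9 ÷ 125 g/cup × 16 tbsp/cup ≈ 4.27 tbsp
dried cranberries: 1/3 cup × 4/9 × 140 g/cup ÷ 1000 g/kg ≈ 0.02 kg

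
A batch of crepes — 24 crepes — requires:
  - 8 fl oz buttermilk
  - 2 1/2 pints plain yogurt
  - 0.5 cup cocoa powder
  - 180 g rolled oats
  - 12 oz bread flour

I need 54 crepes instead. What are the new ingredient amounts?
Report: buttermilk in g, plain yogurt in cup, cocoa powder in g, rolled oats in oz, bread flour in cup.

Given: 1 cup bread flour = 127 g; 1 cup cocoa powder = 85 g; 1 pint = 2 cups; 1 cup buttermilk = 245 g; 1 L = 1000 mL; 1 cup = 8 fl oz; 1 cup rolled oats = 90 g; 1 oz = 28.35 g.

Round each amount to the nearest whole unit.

Scaling factor: 54/24 = 9/4 = 2.25.
buttermilk: 8 fl oz × 9/4 ÷ 8 fl oz/cup × 245 g/cup ≈ 551 g
plain yogurt: 2.5 pint × 9/4 × 2 cup/pint ≈ 11 cup
cocoa powder: 0.5 cup × 9/4 × 85 g/cup ≈ 96 g
rolled oats: 180 g × 9/4 ÷ 28.35 g/oz ≈ 14 oz
bread flour: 12 oz × 9/4 × 28.35 g/oz ÷ 127 g/cup ≈ 6 cup

buttermilk: 551 g; plain yogurt: 11 cup; cocoa powder: 96 g; rolled oats: 14 oz; bread flour: 6 cup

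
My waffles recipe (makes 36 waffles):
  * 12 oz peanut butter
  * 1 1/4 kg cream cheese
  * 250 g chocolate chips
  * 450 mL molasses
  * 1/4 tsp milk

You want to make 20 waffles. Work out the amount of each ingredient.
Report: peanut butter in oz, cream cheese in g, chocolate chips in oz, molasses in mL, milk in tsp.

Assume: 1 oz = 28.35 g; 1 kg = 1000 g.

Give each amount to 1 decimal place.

peanut butter: 6.7 oz; cream cheese: 694.4 g; chocolate chips: 4.9 oz; molasses: 250.0 mL; milk: 0.1 tsp

Scaling factor: 20/36 = 5/9.
peanut butter: 12 oz × 5/9 ≈ 6.7 oz
cream cheese: 1.25 kg × 5/9 × 1000 g/kg ≈ 694.4 g
chocolate chips: 250 g × 5/9 ÷ 28.35 g/oz ≈ 4.9 oz
molasses: 450 mL × 5/9 = 250.0 mL
milk: 0.25 tsp × 5/9 ≈ 0.1 tsp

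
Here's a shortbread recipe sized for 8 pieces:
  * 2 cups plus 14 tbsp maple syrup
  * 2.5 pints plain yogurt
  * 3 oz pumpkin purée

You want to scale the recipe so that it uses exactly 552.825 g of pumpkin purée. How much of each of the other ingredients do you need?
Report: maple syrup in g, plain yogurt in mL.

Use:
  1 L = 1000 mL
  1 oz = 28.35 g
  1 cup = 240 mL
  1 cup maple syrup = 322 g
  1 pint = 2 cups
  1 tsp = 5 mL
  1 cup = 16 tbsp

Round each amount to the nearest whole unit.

The original recipe has 85.05 g of pumpkin purée, so the scaling factor is 552.825 ÷ 85.05 = 13/2 = 6.5.
maple syrup: (2 cup + 14 tbsp = 2.875 cup) × 13/2 × 322 g/cup ≈ 6017 g
plain yogurt: 2.5 pint × 13/2 × 2 cup/pint × 240 mL/cup = 7800 mL

maple syrup: 6017 g; plain yogurt: 7800 mL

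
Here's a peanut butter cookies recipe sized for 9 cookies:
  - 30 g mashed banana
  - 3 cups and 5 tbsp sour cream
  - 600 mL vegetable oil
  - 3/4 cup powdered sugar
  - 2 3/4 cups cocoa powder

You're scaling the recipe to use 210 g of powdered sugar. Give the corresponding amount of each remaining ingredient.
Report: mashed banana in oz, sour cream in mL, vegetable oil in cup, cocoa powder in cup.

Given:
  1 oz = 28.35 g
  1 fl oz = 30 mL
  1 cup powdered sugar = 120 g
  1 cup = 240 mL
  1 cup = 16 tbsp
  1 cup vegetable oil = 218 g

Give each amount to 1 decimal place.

mashed banana: 2.5 oz; sour cream: 1855.0 mL; vegetable oil: 5.8 cup; cocoa powder: 6.4 cup

The original recipe has 90 g of powdered sugar, so the scaling factor is 210 ÷ 90 = 7/3.
mashed banana: 30 g × 7/3 ÷ 28.35 g/oz ≈ 2.5 oz
sour cream: (3 cup + 5 tbsp = 3.3125 cup) × 7/3 × 240 mL/cup = 1855.0 mL
vegetable oil: 600 mL × 7/3 ÷ 240 mL/cup ≈ 5.8 cup
cocoa powder: 2.75 cup × 7/3 ≈ 6.4 cup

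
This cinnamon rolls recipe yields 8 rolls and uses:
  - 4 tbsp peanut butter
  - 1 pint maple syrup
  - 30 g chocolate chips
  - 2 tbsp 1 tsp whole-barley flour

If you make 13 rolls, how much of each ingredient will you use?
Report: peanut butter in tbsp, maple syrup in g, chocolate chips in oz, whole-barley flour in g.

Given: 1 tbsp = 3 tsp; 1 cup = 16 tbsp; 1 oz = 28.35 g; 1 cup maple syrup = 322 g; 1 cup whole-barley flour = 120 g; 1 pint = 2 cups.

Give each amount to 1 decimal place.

peanut butter: 6.5 tbsp; maple syrup: 1046.5 g; chocolate chips: 1.7 oz; whole-barley flour: 28.4 g

Scaling factor: 13/8 = 1.625.
peanut butter: 4 tbsp × 13/8 = 6.5 tbsp
maple syrup: 1 pint × 13/8 × 2 cup/pint × 322 g/cup = 1046.5 g
chocolate chips: 30 g × 13/8 ÷ 28.35 g/oz ≈ 1.7 oz
whole-barley flour: (2 tbsp + 1 tsp = 7/3 tbsp) × 13/8 ÷ 16 tbsp/cup × 120 g/cup ≈ 28.4 g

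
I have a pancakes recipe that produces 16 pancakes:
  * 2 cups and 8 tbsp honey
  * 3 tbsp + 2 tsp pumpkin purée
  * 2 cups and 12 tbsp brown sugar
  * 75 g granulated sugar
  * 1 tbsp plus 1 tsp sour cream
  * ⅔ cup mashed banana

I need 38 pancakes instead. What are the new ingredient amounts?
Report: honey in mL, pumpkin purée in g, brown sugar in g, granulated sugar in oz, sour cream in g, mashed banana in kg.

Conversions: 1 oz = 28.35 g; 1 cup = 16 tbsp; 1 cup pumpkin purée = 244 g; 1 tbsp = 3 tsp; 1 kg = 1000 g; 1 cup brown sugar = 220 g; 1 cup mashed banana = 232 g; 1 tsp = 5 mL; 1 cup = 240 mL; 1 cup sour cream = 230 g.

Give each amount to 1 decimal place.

Scaling factor: 38/16 = 19/8 = 2.375.
honey: (2 cup + 8 tbsp = 2.5 cup) × 19/8 × 240 mL/cup = 1425.0 mL
pumpkin purée: (3 tbsp + 2 tsp = 11/3 tbsp) × 19/8 ÷ 16 tbsp/cup × 244 g/cup ≈ 132.8 g
brown sugar: (2 cup + 12 tbsp = 2.75 cup) × 19/8 × 220 g/cup ≈ 1436.9 g
granulated sugar: 75 g × 19/8 ÷ 28.35 g/oz ≈ 6.3 oz
sour cream: (1 tbsp + 1 tsp = 4/3 tbsp) × 19/8 ÷ 16 tbsp/cup × 230 g/cup ≈ 45.5 g
mashed banana: 2/3 cup × 19/8 × 232 g/cup ÷ 1000 g/kg ≈ 0.4 kg

honey: 1425.0 mL; pumpkin purée: 132.8 g; brown sugar: 1436.9 g; granulated sugar: 6.3 oz; sour cream: 45.5 g; mashed banana: 0.4 kg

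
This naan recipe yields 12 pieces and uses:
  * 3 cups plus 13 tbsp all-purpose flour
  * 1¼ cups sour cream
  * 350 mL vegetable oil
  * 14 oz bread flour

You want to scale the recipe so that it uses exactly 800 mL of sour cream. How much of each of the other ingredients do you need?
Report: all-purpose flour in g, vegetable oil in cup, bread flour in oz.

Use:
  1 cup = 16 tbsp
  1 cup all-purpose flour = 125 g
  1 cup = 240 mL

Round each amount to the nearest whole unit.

The original recipe has 300 mL of sour cream, so the scaling factor is 800 ÷ 300 = 8/3.
all-purpose flour: (3 cup + 13 tbsp = 3.8125 cup) × 8/3 × 125 g/cup ≈ 1271 g
vegetable oil: 350 mL × 8/3 ÷ 240 mL/cup ≈ 4 cup
bread flour: 14 oz × 8/3 ≈ 37 oz

all-purpose flour: 1271 g; vegetable oil: 4 cup; bread flour: 37 oz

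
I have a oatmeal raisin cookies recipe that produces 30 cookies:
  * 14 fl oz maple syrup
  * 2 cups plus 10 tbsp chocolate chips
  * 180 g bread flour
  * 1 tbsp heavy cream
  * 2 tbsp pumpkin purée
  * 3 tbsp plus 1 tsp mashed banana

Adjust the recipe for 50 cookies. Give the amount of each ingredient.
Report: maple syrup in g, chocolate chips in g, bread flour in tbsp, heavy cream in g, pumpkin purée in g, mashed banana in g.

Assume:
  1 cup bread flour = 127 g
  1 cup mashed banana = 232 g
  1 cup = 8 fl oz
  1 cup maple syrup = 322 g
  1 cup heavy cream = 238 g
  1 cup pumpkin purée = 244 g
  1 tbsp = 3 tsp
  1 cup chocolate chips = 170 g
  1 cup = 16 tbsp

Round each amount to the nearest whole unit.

Scaling factor: 50/30 = 5/3.
maple syrup: 14 fl oz × 5/3 ÷ 8 fl oz/cup × 322 g/cup ≈ 939 g
chocolate chips: (2 cup + 10 tbsp = 2.625 cup) × 5/3 × 170 g/cup ≈ 744 g
bread flour: 180 g × 5/3 ÷ 127 g/cup × 16 tbsp/cup ≈ 38 tbsp
heavy cream: 1 tbsp × 5/3 ÷ 16 tbsp/cup × 238 g/cup ≈ 25 g
pumpkin purée: 2 tbsp × 5/3 ÷ 16 tbsp/cup × 244 g/cup ≈ 51 g
mashed banana: (3 tbsp + 1 tsp = 10/3 tbsp) × 5/3 ÷ 16 tbsp/cup × 232 g/cup ≈ 81 g

maple syrup: 939 g; chocolate chips: 744 g; bread flour: 38 tbsp; heavy cream: 25 g; pumpkin purée: 51 g; mashed banana: 81 g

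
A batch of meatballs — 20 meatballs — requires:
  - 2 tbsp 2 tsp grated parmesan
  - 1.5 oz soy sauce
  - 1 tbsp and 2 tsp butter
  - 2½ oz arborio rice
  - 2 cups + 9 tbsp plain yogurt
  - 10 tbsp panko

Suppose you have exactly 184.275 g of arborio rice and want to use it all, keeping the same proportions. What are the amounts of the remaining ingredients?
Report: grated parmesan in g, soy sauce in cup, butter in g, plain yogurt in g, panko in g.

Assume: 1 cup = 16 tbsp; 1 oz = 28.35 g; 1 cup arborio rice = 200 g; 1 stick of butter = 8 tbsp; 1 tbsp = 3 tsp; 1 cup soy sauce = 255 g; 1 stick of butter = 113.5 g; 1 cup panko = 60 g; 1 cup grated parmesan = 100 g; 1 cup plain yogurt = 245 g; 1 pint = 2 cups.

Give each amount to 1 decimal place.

The original recipe has 70.875 g of arborio rice, so the scaling factor is 184.275 ÷ 70.875 = 13/5 = 2.6.
grated parmesan: (2 tbsp + 2 tsp = 8/3 tbsp) × 13/5 ÷ 16 tbsp/cup × 100 g/cup ≈ 43.3 g
soy sauce: 1.5 oz × 13/5 × 28.35 g/oz ÷ 255 g/cup ≈ 0.4 cup
butter: (1 tbsp + 2 tsp = 5/3 tbsp) × 13/5 ÷ 8 tbsp/stick × 113.5 g/stick ≈ 61.5 g
plain yogurt: (2 cup + 9 tbsp = 2.5625 cup) × 13/5 × 245 g/cup ≈ 1632.3 g
panko: 10 tbsp × 13/5 ÷ 16 tbsp/cup × 60 g/cup = 97.5 g

grated parmesan: 43.3 g; soy sauce: 0.4 cup; butter: 61.5 g; plain yogurt: 1632.3 g; panko: 97.5 g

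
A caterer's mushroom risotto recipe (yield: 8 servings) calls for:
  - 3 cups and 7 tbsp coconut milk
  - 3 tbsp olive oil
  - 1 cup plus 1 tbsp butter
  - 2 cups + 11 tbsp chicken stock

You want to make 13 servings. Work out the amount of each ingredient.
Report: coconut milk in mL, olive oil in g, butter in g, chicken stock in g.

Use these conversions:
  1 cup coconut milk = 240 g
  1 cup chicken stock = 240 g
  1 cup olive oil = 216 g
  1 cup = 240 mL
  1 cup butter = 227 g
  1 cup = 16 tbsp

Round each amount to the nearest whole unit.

coconut milk: 1341 mL; olive oil: 66 g; butter: 392 g; chicken stock: 1048 g

Scaling factor: 13/8 = 1.625.
coconut milk: (3 cup + 7 tbsp = 3.4375 cup) × 13/8 × 240 mL/cup ≈ 1341 mL
olive oil: 3 tbsp × 13/8 ÷ 16 tbsp/cup × 216 g/cup ≈ 66 g
butter: (1 cup + 1 tbsp = 1.0625 cup) × 13/8 × 227 g/cup ≈ 392 g
chicken stock: (2 cup + 11 tbsp = 2.6875 cup) × 13/8 × 240 g/cup ≈ 1048 g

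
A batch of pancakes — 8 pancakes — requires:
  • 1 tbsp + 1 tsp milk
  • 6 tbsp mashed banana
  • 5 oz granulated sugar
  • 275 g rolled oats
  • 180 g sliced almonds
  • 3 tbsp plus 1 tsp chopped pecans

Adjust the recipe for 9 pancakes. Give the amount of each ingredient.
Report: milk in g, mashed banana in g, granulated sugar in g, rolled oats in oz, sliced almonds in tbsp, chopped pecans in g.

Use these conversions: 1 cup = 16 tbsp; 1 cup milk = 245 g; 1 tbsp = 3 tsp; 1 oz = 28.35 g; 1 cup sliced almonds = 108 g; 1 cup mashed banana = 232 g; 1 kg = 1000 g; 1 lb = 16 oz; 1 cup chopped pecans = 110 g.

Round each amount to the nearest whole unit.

milk: 23 g; mashed banana: 98 g; granulated sugar: 159 g; rolled oats: 11 oz; sliced almonds: 30 tbsp; chopped pecans: 26 g

Scaling factor: 9/8 = 1.125.
milk: (1 tbsp + 1 tsp = 4/3 tbsp) × 9/8 ÷ 16 tbsp/cup × 245 g/cup ≈ 23 g
mashed banana: 6 tbsp × 9/8 ÷ 16 tbsp/cup × 232 g/cup ≈ 98 g
granulated sugar: 5 oz × 9/8 × 28.35 g/oz ≈ 159 g
rolled oats: 275 g × 9/8 ÷ 28.35 g/oz ≈ 11 oz
sliced almonds: 180 g × 9/8 ÷ 108 g/cup × 16 tbsp/cup = 30 tbsp
chopped pecans: (3 tbsp + 1 tsp = 10/3 tbsp) × 9/8 ÷ 16 tbsp/cup × 110 g/cup ≈ 26 g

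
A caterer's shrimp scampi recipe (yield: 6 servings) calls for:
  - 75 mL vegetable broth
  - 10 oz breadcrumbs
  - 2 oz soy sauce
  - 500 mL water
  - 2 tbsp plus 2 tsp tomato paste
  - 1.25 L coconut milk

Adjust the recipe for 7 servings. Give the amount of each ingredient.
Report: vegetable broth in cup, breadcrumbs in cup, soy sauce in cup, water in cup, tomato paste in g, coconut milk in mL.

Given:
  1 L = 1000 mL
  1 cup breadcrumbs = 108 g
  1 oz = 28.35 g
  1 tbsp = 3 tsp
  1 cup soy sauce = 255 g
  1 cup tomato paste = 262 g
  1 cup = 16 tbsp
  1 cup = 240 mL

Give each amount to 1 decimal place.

vegetable broth: 0.4 cup; breadcrumbs: 3.1 cup; soy sauce: 0.3 cup; water: 2.4 cup; tomato paste: 50.9 g; coconut milk: 1458.3 mL

Scaling factor: 7/6.
vegetable broth: 75 mL × 7/6 ÷ 240 mL/cup ≈ 0.4 cup
breadcrumbs: 10 oz × 7/6 × 28.35 g/oz ÷ 108 g/cup ≈ 3.1 cup
soy sauce: 2 oz × 7/6 × 28.35 g/oz ÷ 255 g/cup ≈ 0.3 cup
water: 500 mL × 7/6 ÷ 240 mL/cup ≈ 2.4 cup
tomato paste: (2 tbsp + 2 tsp = 8/3 tbsp) × 7/6 ÷ 16 tbsp/cup × 262 g/cup ≈ 50.9 g
coconut milk: 1.25 L × 7/6 × 1000 mL/L ≈ 1458.3 mL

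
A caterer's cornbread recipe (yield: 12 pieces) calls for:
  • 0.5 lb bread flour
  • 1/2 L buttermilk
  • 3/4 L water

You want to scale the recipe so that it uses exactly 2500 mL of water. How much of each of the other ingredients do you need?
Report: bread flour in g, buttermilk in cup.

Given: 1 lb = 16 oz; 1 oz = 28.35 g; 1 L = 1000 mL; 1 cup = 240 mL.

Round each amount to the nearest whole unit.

bread flour: 756 g; buttermilk: 7 cup

The original recipe has 750 mL of water, so the scaling factor is 2500 ÷ 750 = 10/3.
bread flour: 0.5 lb × 10/3 × 16 oz/lb × 28.35 g/oz = 756 g
buttermilk: 0.5 L × 10/3 × 1000 mL/L ÷ 240 mL/cup ≈ 7 cup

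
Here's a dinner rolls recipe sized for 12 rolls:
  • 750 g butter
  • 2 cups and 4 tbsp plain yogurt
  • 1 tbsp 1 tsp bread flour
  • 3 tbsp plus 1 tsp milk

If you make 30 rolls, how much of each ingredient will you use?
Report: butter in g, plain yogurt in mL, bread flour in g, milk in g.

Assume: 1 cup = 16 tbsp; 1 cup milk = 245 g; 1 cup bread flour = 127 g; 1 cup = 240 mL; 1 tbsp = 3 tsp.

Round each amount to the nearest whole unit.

butter: 1875 g; plain yogurt: 1350 mL; bread flour: 26 g; milk: 128 g

Scaling factor: 30/12 = 5/2 = 2.5.
butter: 750 g × 5/2 = 1875 g
plain yogurt: (2 cup + 4 tbsp = 2.25 cup) × 5/2 × 240 mL/cup = 1350 mL
bread flour: (1 tbsp + 1 tsp = 4/3 tbsp) × 5/2 ÷ 16 tbsp/cup × 127 g/cup ≈ 26 g
milk: (3 tbsp + 1 tsp = 10/3 tbsp) × 5/2 ÷ 16 tbsp/cup × 245 g/cup ≈ 128 g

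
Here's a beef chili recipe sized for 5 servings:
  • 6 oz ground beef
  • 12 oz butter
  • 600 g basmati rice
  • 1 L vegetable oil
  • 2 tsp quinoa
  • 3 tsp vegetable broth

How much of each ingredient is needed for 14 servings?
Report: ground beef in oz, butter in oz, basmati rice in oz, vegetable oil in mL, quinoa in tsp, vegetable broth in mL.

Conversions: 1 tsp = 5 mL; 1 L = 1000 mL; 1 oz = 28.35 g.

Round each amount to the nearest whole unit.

ground beef: 17 oz; butter: 34 oz; basmati rice: 59 oz; vegetable oil: 2800 mL; quinoa: 6 tsp; vegetable broth: 42 mL

Scaling factor: 14/5 = 2.8.
ground beef: 6 oz × 14/5 ≈ 17 oz
butter: 12 oz × 14/5 ≈ 34 oz
basmati rice: 600 g × 14/5 ÷ 28.35 g/oz ≈ 59 oz
vegetable oil: 1 L × 14/5 × 1000 mL/L = 2800 mL
quinoa: 2 tsp × 14/5 ≈ 6 tsp
vegetable broth: 3 tsp × 14/5 × 5 mL/tsp = 42 mL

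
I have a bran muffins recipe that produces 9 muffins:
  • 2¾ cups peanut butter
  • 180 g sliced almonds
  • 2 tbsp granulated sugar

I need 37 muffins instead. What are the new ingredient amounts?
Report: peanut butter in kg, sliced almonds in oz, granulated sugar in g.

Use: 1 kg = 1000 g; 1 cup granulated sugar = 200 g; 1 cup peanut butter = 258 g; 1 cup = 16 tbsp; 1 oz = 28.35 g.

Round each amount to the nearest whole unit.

Scaling factor: 37/9.
peanut butter: 2.75 cup × 37/9 × 258 g/cup ÷ 1000 g/kg ≈ 3 kg
sliced almonds: 180 g × 37/9 ÷ 28.35 g/oz ≈ 26 oz
granulated sugar: 2 tbsp × 37/9 ÷ 16 tbsp/cup × 200 g/cup ≈ 103 g

peanut butter: 3 kg; sliced almonds: 26 oz; granulated sugar: 103 g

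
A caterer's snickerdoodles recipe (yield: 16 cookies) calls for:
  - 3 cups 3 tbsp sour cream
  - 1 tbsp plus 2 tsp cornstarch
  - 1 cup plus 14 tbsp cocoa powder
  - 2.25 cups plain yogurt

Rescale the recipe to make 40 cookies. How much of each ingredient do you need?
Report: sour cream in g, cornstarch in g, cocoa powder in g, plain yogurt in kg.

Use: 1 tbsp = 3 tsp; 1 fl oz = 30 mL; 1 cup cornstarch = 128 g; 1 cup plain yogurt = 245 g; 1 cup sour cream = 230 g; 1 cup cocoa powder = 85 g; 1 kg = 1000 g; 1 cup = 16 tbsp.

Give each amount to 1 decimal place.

Scaling factor: 40/16 = 5/2 = 2.5.
sour cream: (3 cup + 3 tbsp = 3.1875 cup) × 5/2 × 230 g/cup ≈ 1832.8 g
cornstarch: (1 tbsp + 2 tsp = 5/3 tbsp) × 5/2 ÷ 16 tbsp/cup × 128 g/cup ≈ 33.3 g
cocoa powder: (1 cup + 14 tbsp = 1.875 cup) × 5/2 × 85 g/cup ≈ 398.4 g
plain yogurt: 2.25 cup × 5/2 × 245 g/cup ÷ 1000 g/kg ≈ 1.4 kg

sour cream: 1832.8 g; cornstarch: 33.3 g; cocoa powder: 398.4 g; plain yogurt: 1.4 kg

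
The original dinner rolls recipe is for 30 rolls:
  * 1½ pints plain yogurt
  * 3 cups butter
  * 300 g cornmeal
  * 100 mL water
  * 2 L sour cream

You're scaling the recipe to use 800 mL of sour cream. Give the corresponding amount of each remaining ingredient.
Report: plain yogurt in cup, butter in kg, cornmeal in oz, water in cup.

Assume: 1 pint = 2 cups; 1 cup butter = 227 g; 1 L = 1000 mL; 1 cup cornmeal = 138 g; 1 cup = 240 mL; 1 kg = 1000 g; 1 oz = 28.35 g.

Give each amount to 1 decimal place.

The original recipe has 2000 mL of sour cream, so the scaling factor is 800 ÷ 2000 = 2/5 = 0.4.
plain yogurt: 1.5 pint × 2/5 × 2 cup/pint = 1.2 cup
butter: 3 cup × 2/5 × 227 g/cup ÷ 1000 g/kg ≈ 0.3 kg
cornmeal: 300 g × 2/5 ÷ 28.35 g/oz ≈ 4.2 oz
water: 100 mL × 2/5 ÷ 240 mL/cup ≈ 0.2 cup

plain yogurt: 1.2 cup; butter: 0.3 kg; cornmeal: 4.2 oz; water: 0.2 cup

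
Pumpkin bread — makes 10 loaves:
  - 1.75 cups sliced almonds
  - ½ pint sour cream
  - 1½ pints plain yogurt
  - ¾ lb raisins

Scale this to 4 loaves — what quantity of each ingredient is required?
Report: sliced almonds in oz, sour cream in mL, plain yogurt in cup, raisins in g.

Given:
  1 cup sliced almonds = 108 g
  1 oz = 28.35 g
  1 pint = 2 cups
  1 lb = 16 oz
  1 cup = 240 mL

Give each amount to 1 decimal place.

sliced almonds: 2.7 oz; sour cream: 96.0 mL; plain yogurt: 1.2 cup; raisins: 136.1 g

Scaling factor: 4/10 = 2/5 = 0.4.
sliced almonds: 1.75 cup × 2/5 × 108 g/cup ÷ 28.35 g/oz ≈ 2.7 oz
sour cream: 0.5 pint × 2/5 × 2 cup/pint × 240 mL/cup = 96.0 mL
plain yogurt: 1.5 pint × 2/5 × 2 cup/pint = 1.2 cup
raisins: 0.75 lb × 2/5 × 16 oz/lb × 28.35 g/oz ≈ 136.1 g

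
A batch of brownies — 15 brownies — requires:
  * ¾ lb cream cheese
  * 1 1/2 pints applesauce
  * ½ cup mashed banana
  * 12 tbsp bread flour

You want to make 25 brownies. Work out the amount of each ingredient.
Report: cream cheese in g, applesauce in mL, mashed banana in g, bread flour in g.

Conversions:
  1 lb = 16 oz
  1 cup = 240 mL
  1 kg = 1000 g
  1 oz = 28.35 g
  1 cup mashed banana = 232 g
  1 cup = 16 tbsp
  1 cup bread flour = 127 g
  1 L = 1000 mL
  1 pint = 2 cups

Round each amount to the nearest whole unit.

cream cheese: 567 g; applesauce: 1200 mL; mashed banana: 193 g; bread flour: 159 g

Scaling factor: 25/15 = 5/3.
cream cheese: 0.75 lb × 5/3 × 16 oz/lb × 28.35 g/oz = 567 g
applesauce: 1.5 pint × 5/3 × 2 cup/pint × 240 mL/cup = 1200 mL
mashed banana: 0.5 cup × 5/3 × 232 g/cup ≈ 193 g
bread flour: 12 tbsp × 5/3 ÷ 16 tbsp/cup × 127 g/cup ≈ 159 g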